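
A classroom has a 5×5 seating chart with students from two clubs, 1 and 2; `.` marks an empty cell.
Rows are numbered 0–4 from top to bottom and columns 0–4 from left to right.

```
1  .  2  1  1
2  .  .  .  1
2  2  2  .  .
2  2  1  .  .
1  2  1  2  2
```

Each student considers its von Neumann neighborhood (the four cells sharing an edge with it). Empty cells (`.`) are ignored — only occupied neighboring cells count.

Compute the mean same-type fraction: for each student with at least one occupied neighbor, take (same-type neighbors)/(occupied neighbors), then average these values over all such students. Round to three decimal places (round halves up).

0.554

(0,0)1 0/1
(0,2)2 0/1
(0,3)1 1/2
(0,4)1 2/2
(1,0)2 1/2
(1,4)1 1/1
(2,0)2 3/3
(2,1)2 3/3
(2,2)2 1/2
(3,0)2 2/3
(3,1)2 3/4
(3,2)1 1/3
(4,0)1 0/2
(4,1)2 1/3
(4,2)1 1/3
(4,3)2 1/2
(4,4)2 1/1
Sum over 17 students: 0/1 + 0/1 + 1/2 + 2/2 + 1/2 + 1/1 + 3/3 + 3/3 + 1/2 + 2/3 + 3/4 + 1/3 + 0/2 + 1/3 + 1/3 + 1/2 + 1/1 = 113/12; mean = 113/12 ÷ 17 = 113/204 = 0.553921… → 0.554.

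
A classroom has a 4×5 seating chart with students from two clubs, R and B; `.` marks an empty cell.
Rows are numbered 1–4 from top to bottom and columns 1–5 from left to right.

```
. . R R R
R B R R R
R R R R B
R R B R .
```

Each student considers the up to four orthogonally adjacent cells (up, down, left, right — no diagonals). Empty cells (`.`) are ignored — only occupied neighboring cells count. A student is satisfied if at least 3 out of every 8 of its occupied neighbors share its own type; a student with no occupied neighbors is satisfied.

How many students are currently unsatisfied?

Row 1: (1,3)R 2/2 satisfied · (1,4)R 3/3 satisfied · (1,5)R 2/2 satisfied
Row 2: (2,1)R 1/2 satisfied · (2,2)B 0/3 not · (2,3)R 3/4 satisfied · (2,4)R 4/4 satisfied · (2,5)R 2/3 satisfied
Row 3: (3,1)R 3/3 satisfied · (3,2)R 3/4 satisfied · (3,3)R 3/4 satisfied · (3,4)R 3/4 satisfied · (3,5)B 0/2 not
Row 4: (4,1)R 2/2 satisfied · (4,2)R 2/3 satisfied · (4,3)B 0/3 not · (4,4)R 1/2 satisfied
Unsatisfied: (2,2), (3,5), (4,3) — 3 in total.

3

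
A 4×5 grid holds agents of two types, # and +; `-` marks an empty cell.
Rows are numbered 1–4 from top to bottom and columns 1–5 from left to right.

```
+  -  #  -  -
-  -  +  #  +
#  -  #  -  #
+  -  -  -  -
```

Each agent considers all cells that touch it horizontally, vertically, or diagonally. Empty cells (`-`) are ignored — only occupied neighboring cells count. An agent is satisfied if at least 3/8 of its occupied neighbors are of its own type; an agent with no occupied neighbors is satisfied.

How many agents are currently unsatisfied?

Row 1: (1,1)+ 0/0 ✓ · (1,3)# 1/2 ✓
Row 2: (2,3)+ 0/3 ✗ · (2,4)# 3/5 ✓ · (2,5)+ 0/2 ✗
Row 3: (3,1)# 0/1 ✗ · (3,3)# 1/2 ✓ · (3,5)# 1/2 ✓
Row 4: (4,1)+ 0/1 ✗
Unsatisfied: (2,3), (2,5), (3,1), (4,1) — 4 in total.

4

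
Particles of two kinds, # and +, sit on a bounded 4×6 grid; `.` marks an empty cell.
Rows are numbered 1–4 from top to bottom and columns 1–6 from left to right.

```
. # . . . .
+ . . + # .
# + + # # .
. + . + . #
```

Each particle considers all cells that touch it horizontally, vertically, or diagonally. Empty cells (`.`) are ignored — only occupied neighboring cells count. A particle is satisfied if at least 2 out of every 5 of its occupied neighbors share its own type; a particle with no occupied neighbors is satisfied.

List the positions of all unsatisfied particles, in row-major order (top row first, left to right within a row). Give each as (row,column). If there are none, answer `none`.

(1,2)# 0/1 ✗
(2,1)+ 1/3 ✗
(2,4)+ 1/4 ✗
(2,5)# 2/3 ✓
(3,1)# 0/3 ✗
(3,2)+ 3/4 ✓
(3,3)+ 4/5 ✓
(3,4)# 2/5 ✓
(3,5)# 3/5 ✓
(4,2)+ 2/3 ✓
(4,4)+ 1/3 ✗
(4,6)# 1/1 ✓

(1,2), (2,1), (2,4), (3,1), (4,4)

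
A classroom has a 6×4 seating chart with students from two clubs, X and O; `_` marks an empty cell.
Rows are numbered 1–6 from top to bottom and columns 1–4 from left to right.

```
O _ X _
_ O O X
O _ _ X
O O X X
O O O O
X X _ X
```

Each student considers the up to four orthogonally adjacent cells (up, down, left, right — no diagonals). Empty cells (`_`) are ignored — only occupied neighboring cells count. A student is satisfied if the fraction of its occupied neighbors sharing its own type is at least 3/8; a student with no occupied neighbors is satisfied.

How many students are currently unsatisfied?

5

Row 1: (1,1)O 0/0 satisfied · (1,3)X 0/1 not
Row 2: (2,2)O 1/1 satisfied · (2,3)O 1/3 not · (2,4)X 1/2 satisfied
Row 3: (3,1)O 1/1 satisfied · (3,4)X 2/2 satisfied
Row 4: (4,1)O 3/3 satisfied · (4,2)O 2/3 satisfied · (4,3)X 1/3 not · (4,4)X 2/3 satisfied
Row 5: (5,1)O 2/3 satisfied · (5,2)O 3/4 satisfied · (5,3)O 2/3 satisfied · (5,4)O 1/3 not
Row 6: (6,1)X 1/2 satisfied · (6,2)X 1/2 satisfied · (6,4)X 0/1 not
Unsatisfied: (1,3), (2,3), (4,3), (5,4), (6,4) — 5 in total.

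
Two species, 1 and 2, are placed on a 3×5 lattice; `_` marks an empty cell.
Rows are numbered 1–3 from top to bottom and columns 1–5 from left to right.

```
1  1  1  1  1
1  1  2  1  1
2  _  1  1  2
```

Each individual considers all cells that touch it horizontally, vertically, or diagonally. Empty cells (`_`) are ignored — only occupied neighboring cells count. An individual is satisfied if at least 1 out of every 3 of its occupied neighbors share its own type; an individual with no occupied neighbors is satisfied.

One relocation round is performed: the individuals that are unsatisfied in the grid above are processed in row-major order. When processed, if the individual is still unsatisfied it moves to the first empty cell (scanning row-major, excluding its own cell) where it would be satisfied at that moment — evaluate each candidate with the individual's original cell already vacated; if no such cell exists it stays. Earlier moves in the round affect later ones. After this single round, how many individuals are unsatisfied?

Initially unsatisfied (in order): (2,3), (3,1), (3,5).
  (2,3): no empty cell satisfies it; stays.
  (3,1): no empty cell satisfies it; stays.
  (3,5) → (3,2).
Resulting grid:
1 1 1 1 1
1 1 2 1 1
2 2 1 1 _
Unsatisfied now: (2,3).

1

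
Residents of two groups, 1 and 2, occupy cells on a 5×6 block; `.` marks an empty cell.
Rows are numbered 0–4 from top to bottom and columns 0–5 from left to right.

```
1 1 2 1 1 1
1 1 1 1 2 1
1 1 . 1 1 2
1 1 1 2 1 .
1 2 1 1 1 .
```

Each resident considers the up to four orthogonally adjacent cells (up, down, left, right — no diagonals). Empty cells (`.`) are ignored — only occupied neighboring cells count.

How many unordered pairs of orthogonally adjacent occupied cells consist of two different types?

16

Scan each occupied cell's neighbors to the right and below so each pair is counted once.
Row 0: 1(0,0)–1(0,1)= 1(0,0)–1(1,0)= 1(0,1)–2(0,2)≠ 1(0,1)–1(1,1)= 2(0,2)–1(0,3)≠ 2(0,2)–1(1,2)≠ 1(0,3)–1(0,4)= 1(0,3)–1(1,3)= 1(0,4)–1(0,5)= 1(0,4)–2(1,4)≠ 1(0,5)–1(1,5)=  → 4/11 unlike.
Row 1: 1(1,0)–1(1,1)= 1(1,0)–1(2,0)= 1(1,1)–1(1,2)= 1(1,1)–1(2,1)= 1(1,2)–1(1,3)= 1(1,3)–2(1,4)≠ 1(1,3)–1(2,3)= 2(1,4)–1(1,5)≠ 2(1,4)–1(2,4)≠ 1(1,5)–2(2,5)≠  → 4/10 unlike.
Row 2: 1(2,0)–1(2,1)= 1(2,0)–1(3,0)= 1(2,1)–1(3,1)= 1(2,3)–1(2,4)= 1(2,3)–2(3,3)≠ 1(2,4)–2(2,5)≠ 1(2,4)–1(3,4)=  → 2/7 unlike.
Row 3: 1(3,0)–1(3,1)= 1(3,0)–1(4,0)= 1(3,1)–1(3,2)= 1(3,1)–2(4,1)≠ 1(3,2)–2(3,3)≠ 1(3,2)–1(4,2)= 2(3,3)–1(3,4)≠ 2(3,3)–1(4,3)≠ 1(3,4)–1(4,4)=  → 4/9 unlike.
Row 4: 1(4,0)–2(4,1)≠ 2(4,1)–1(4,2)≠ 1(4,2)–1(4,3)= 1(4,3)–1(4,4)=  → 2/4 unlike.
Total adjacent occupied pairs: 41; unlike-type pairs: 16.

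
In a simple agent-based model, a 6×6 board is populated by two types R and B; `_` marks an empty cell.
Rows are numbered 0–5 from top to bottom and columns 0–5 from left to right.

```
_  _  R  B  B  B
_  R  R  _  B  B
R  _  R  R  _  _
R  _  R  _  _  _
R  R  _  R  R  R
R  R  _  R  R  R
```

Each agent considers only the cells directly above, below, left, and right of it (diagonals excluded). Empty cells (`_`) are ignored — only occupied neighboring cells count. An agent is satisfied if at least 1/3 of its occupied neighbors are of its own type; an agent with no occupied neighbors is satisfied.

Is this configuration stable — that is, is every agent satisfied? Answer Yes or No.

(0,2)R 1/2 ✓
(0,3)B 1/2 ✓
(0,4)B 3/3 ✓
(0,5)B 2/2 ✓
(1,1)R 1/1 ✓
(1,2)R 3/3 ✓
(1,4)B 2/2 ✓
(1,5)B 2/2 ✓
(2,0)R 1/1 ✓
(2,2)R 3/3 ✓
(2,3)R 1/1 ✓
(3,0)R 2/2 ✓
(3,2)R 1/1 ✓
(4,0)R 3/3 ✓
(4,1)R 2/2 ✓
(4,3)R 2/2 ✓
(4,4)R 3/3 ✓
(4,5)R 2/2 ✓
(5,0)R 2/2 ✓
(5,1)R 2/2 ✓
(5,3)R 2/2 ✓
(5,4)R 3/3 ✓
(5,5)R 2/2 ✓
All meet the threshold, so the configuration is stable.

Yes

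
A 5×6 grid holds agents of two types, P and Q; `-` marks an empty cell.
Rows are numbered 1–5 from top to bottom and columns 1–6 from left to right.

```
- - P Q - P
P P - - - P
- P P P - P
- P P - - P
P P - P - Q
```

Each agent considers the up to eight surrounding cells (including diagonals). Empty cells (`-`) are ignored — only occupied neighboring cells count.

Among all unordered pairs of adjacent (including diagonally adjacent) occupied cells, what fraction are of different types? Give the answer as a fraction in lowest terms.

Scan each occupied cell's neighbors to the right and below (and the two forward diagonals) so each pair is counted once.
From row 1: 1 unlike of 3 pairs (running 1/3).
From row 2: 0 unlike of 5 pairs (running 1/8).
From row 3: 0 unlike of 8 pairs (running 1/16).
From row 4: 1 unlike of 6 pairs (running 2/22).
From row 5: 0 unlike of 1 pairs (running 2/23).
Total adjacent occupied pairs: 23; unlike-type pairs: 2.
2/23 is already in lowest terms.

2/23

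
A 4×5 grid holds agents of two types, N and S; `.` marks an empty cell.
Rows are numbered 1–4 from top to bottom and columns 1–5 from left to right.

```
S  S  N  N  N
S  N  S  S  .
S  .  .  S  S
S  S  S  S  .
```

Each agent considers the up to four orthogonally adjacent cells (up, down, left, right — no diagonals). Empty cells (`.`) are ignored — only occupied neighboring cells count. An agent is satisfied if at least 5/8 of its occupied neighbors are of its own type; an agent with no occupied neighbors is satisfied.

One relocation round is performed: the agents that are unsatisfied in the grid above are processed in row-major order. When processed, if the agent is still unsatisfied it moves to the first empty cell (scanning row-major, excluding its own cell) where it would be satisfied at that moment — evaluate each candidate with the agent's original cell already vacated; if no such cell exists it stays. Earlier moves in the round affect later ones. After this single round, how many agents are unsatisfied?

2

Initially unsatisfied (in order): (1,2), (1,3), (2,2), (2,3).
  (1,2) → (2,5).
  (1,3): no empty cell satisfies it; stays.
  (2,2): no empty cell satisfies it; stays.
  (2,3) → (3,2).
Resulting grid:
S . N N N
S N . S S
S S . S S
S S S S .
Unsatisfied now: (1,5), (2,2).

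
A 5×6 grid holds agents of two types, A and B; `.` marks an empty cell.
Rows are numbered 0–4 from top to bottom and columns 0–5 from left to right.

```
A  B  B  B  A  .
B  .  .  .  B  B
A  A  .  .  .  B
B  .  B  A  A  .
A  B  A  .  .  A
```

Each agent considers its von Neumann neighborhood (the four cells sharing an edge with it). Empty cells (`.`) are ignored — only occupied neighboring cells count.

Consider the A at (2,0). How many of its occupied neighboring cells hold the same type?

1

Occupied neighbors of (2,0): (1,0)=B, (3,0)=B, (2,1)=A.
Same type (A): 1 of 3.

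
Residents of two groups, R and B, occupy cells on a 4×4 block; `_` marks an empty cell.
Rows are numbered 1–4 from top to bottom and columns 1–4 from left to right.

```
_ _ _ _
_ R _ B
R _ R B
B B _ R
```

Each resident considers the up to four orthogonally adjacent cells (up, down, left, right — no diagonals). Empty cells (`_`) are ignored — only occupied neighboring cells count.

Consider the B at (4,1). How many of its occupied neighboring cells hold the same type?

1

Occupied neighbors of (4,1): (3,1)=R, (4,2)=B.
Same type (B): 1 of 2.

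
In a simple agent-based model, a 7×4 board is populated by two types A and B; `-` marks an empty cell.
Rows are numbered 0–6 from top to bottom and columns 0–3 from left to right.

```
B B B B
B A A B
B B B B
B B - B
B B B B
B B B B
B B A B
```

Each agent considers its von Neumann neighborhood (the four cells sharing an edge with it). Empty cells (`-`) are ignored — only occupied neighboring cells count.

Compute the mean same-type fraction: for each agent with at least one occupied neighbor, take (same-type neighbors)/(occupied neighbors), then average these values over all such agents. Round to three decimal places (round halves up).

0.796

(0,0)B 2/2
(0,1)B 2/3
(0,2)B 2/3
(0,3)B 2/2
(1,0)B 2/3
(1,1)A 1/4
(1,2)A 1/4
(1,3)B 2/3
(2,0)B 3/3
(2,1)B 3/4
(2,2)B 2/3
(2,3)B 3/3
(3,0)B 3/3
(3,1)B 3/3
(3,3)B 2/2
(4,0)B 3/3
(4,1)B 4/4
(4,2)B 3/3
(4,3)B 3/3
(5,0)B 3/3
(5,1)B 4/4
(5,2)B 3/4
(5,3)B 3/3
(6,0)B 2/2
(6,1)B 2/3
(6,2)A 0/3
(6,3)B 1/2
Sum over 27 agents: 2/2 + 2/3 + 2/3 + 2/2 + 2/3 + 1/4 + 1/4 + 2/3 + 3/3 + 3/4 + 2/3 + 3/3 + 3/3 + 3/3 + 2/2 + 3/3 + 4/4 + 3/3 + 3/3 + 3/3 + 4/4 + 3/4 + 3/3 + 2/2 + 2/3 + 0/3 + 1/2 = 43/2; mean = 43/2 ÷ 27 = 43/54 = 0.796296… → 0.796.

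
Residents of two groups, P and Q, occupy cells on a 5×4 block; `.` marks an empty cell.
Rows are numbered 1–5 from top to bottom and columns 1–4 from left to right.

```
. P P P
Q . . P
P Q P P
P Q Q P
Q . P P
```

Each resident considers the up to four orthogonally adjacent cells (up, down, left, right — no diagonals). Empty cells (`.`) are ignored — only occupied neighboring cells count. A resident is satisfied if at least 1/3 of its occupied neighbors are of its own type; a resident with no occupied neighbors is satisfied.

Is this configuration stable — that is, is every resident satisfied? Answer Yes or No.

(1,2)P 1/1 ok
(1,3)P 2/2 ok
(1,4)P 2/2 ok
(2,1)Q 0/1 unhappy
(2,4)P 2/2 ok
(3,1)P 1/3 ok
(3,2)Q 1/3 ok
(3,3)P 1/3 ok
(3,4)P 3/3 ok
(4,1)P 1/3 ok
(4,2)Q 2/3 ok
(4,3)Q 1/4 unhappy
(4,4)P 2/3 ok
(5,1)Q 0/1 unhappy
(5,3)P 1/2 ok
(5,4)P 2/2 ok
For instance (2,1) has only 0/1 same-type neighbors, below 1/3.

No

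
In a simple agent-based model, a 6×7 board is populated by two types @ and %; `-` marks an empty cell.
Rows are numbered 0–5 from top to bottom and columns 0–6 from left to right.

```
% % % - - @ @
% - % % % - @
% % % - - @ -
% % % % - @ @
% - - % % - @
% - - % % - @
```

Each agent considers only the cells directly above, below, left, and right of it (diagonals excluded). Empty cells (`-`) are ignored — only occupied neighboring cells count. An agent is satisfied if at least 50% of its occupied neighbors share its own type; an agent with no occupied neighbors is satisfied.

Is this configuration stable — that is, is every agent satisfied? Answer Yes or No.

Row 0: (0,0)% 2/2 satisfied · (0,1)% 2/2 satisfied · (0,2)% 2/2 satisfied · (0,5)@ 1/1 satisfied · (0,6)@ 2/2 satisfied
Row 1: (1,0)% 2/2 satisfied · (1,2)% 3/3 satisfied · (1,3)% 2/2 satisfied · (1,4)% 1/1 satisfied · (1,6)@ 1/1 satisfied
Row 2: (2,0)% 3/3 satisfied · (2,1)% 3/3 satisfied · (2,2)% 3/3 satisfied · (2,5)@ 1/1 satisfied
Row 3: (3,0)% 3/3 satisfied · (3,1)% 3/3 satisfied · (3,2)% 3/3 satisfied · (3,3)% 2/2 satisfied · (3,5)@ 2/2 satisfied · (3,6)@ 2/2 satisfied
Row 4: (4,0)% 2/2 satisfied · (4,3)% 3/3 satisfied · (4,4)% 2/2 satisfied · (4,6)@ 2/2 satisfied
Row 5: (5,0)% 1/1 satisfied · (5,3)% 2/2 satisfied · (5,4)% 2/2 satisfied · (5,6)@ 1/1 satisfied
All meet the threshold, so the configuration is stable.

Yes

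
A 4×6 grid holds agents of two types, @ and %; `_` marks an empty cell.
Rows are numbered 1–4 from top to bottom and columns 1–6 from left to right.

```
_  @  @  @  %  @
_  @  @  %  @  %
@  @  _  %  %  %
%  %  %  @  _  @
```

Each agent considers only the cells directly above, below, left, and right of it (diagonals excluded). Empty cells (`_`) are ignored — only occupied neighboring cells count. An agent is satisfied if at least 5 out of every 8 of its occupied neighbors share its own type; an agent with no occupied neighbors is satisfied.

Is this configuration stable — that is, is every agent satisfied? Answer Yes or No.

No

Row 1: (1,2)@ 2/2 ✓ · (1,3)@ 3/3 ✓ · (1,4)@ 1/3 ✗ · (1,5)% 0/3 ✗ · (1,6)@ 0/2 ✗
Row 2: (2,2)@ 3/3 ✓ · (2,3)@ 2/3 ✓ · (2,4)% 1/4 ✗ · (2,5)@ 0/4 ✗ · (2,6)% 1/3 ✗
Row 3: (3,1)@ 1/2 ✗ · (3,2)@ 2/3 ✓ · (3,4)% 2/3 ✓ · (3,5)% 2/3 ✓ · (3,6)% 2/3 ✓
Row 4: (4,1)% 1/2 ✗ · (4,2)% 2/3 ✓ · (4,3)% 1/2 ✗ · (4,4)@ 0/2 ✗ · (4,6)@ 0/1 ✗
For instance (1,4) has only 1/3 same-type neighbors, below 5/8.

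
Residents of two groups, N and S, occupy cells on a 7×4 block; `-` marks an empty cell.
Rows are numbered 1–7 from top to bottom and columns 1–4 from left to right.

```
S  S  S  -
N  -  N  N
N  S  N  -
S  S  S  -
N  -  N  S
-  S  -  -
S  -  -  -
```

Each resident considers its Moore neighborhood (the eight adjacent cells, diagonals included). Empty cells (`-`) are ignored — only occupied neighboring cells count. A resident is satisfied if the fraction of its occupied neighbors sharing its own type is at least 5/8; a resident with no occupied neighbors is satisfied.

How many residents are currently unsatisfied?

15

Row 1: (1,1)S 1/2 ✗ · (1,2)S 2/4 ✗ · (1,3)S 1/3 ✗
Row 2: (2,1)N 1/4 ✗ · (2,3)N 2/5 ✗ · (2,4)N 2/3 ✓
Row 3: (3,1)N 1/4 ✗ · (3,2)S 3/7 ✗ · (3,3)N 2/5 ✗
Row 4: (4,1)S 2/4 ✗ · (4,2)S 3/7 ✗ · (4,3)S 3/5 ✗
Row 5: (5,1)N 0/3 ✗ · (5,3)N 0/4 ✗ · (5,4)S 1/2 ✗
Row 6: (6,2)S 1/3 ✗
Row 7: (7,1)S 1/1 ✓
Unsatisfied: (1,1), (1,2), (1,3), (2,1), (2,3), (3,1), (3,2), (3,3), (4,1), (4,2), (4,3), (5,1), (5,3), (5,4), (6,2) — 15 in total.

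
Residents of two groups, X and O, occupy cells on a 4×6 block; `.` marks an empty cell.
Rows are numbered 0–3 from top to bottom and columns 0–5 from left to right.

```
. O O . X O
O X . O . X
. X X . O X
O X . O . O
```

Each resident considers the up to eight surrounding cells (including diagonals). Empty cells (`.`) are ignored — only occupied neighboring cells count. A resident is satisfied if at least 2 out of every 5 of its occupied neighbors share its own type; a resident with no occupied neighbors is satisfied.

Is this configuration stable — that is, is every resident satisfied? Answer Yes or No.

Row 0: (0,1)O 2/3 ✓ · (0,2)O 2/3 ✓ · (0,4)X 1/3 ✗ · (0,5)O 0/2 ✗
Row 1: (1,0)O 1/3 ✗ · (1,1)X 2/5 ✓ · (1,3)O 2/4 ✓ · (1,5)X 2/4 ✓
Row 2: (2,1)X 3/5 ✓ · (2,2)X 3/5 ✓ · (2,4)O 3/5 ✓ · (2,5)X 1/3 ✗
Row 3: (3,0)O 0/2 ✗ · (3,1)X 2/3 ✓ · (3,3)O 1/2 ✓ · (3,5)O 1/2 ✓
For instance (0,4) has only 1/3 same-type neighbors, below 2/5.

No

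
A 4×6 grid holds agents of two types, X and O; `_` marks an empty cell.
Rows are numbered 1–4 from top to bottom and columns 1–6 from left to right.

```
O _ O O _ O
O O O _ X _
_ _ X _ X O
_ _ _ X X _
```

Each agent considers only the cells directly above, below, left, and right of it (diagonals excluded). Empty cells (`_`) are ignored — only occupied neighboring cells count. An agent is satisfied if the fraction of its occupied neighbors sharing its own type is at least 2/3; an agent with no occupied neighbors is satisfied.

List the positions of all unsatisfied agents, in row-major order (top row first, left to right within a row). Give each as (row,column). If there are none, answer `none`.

Row 1: (1,1)O 1/1 satisfied · (1,3)O 2/2 satisfied · (1,4)O 1/1 satisfied · (1,6)O 0/0 satisfied
Row 2: (2,1)O 2/2 satisfied · (2,2)O 2/2 satisfied · (2,3)O 2/3 satisfied · (2,5)X 1/1 satisfied
Row 3: (3,3)X 0/1 not · (3,5)X 2/3 satisfied · (3,6)O 0/1 not
Row 4: (4,4)X 1/1 satisfied · (4,5)X 2/2 satisfied

(3,3), (3,6)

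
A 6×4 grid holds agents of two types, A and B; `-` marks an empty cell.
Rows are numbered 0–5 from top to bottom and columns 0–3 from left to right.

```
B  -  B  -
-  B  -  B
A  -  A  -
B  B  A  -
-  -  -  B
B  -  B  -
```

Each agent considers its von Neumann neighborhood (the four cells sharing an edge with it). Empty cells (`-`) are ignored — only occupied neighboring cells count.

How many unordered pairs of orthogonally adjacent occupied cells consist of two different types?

Scan each occupied cell's neighbors to the right and below so each pair is counted once.
Row 2: A(2,0)–B(3,0)≠ A(2,2)–A(3,2)=  → 1/2 unlike.
Row 3: B(3,0)–B(3,1)= B(3,1)–A(3,2)≠  → 1/2 unlike.
Total adjacent occupied pairs: 4; unlike-type pairs: 2.

2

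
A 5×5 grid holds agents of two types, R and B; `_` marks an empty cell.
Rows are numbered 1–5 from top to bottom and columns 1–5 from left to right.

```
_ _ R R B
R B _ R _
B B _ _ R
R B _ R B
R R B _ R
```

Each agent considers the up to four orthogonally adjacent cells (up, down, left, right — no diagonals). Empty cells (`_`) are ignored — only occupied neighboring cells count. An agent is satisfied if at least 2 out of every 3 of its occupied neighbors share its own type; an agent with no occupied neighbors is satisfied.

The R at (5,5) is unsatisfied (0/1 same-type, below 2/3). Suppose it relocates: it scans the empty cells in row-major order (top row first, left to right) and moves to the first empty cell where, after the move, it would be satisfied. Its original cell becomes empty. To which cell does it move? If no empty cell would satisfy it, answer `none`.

(1,1)

Vacating (5,5). Empty cells in order:
  (1,1): 1/1 same-type → satisfied — stop here.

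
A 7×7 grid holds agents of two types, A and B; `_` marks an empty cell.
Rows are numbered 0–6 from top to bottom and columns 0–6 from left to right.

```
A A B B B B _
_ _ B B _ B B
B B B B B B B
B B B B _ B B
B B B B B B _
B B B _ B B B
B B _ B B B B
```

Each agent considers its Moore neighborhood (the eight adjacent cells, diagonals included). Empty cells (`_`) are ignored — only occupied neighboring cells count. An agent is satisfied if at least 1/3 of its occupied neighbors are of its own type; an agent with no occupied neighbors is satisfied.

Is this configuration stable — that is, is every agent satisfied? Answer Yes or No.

Row 0: (0,0)A 1/1 ok · (0,1)A 1/3 ok · (0,2)B 3/4 ok · (0,3)B 4/4 ok · (0,4)B 4/4 ok · (0,5)B 3/3 ok
Row 1: (1,2)B 6/7 ok · (1,3)B 7/7 ok · (1,5)B 6/6 ok · (1,6)B 4/4 ok
Row 2: (2,0)B 3/3 ok · (2,1)B 6/6 ok · (2,2)B 7/7 ok · (2,3)B 6/6 ok · (2,4)B 6/6 ok · (2,5)B 6/6 ok · (2,6)B 5/5 ok
Row 3: (3,0)B 5/5 ok · (3,1)B 8/8 ok · (3,2)B 8/8 ok · (3,3)B 7/7 ok · (3,5)B 6/6 ok · (3,6)B 4/4 ok
Row 4: (4,0)B 5/5 ok · (4,1)B 8/8 ok · (4,2)B 7/7 ok · (4,3)B 6/6 ok · (4,4)B 6/6 ok · (4,5)B 6/6 ok
Row 5: (5,0)B 5/5 ok · (5,1)B 7/7 ok · (5,2)B 6/6 ok · (5,4)B 7/7 ok · (5,5)B 7/7 ok · (5,6)B 4/4 ok
Row 6: (6,0)B 3/3 ok · (6,1)B 4/4 ok · (6,3)B 3/3 ok · (6,4)B 4/4 ok · (6,5)B 5/5 ok · (6,6)B 3/3 ok
All meet the threshold, so the configuration is stable.

Yes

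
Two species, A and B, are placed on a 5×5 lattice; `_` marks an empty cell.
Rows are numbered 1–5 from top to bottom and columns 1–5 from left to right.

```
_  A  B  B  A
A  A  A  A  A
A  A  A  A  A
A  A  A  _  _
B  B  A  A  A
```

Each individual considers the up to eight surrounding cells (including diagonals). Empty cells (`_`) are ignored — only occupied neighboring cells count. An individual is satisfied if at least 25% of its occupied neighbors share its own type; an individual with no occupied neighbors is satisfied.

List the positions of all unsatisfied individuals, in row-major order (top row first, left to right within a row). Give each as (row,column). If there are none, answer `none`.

Row 1: (1,2)A 3/4 satisfied · (1,3)B 1/5 not · (1,4)B 1/5 not · (1,5)A 2/3 satisfied
Row 2: (2,1)A 4/4 satisfied · (2,2)A 6/7 satisfied · (2,3)A 6/8 satisfied · (2,4)A 6/8 satisfied · (2,5)A 4/5 satisfied
Row 3: (3,1)A 5/5 satisfied · (3,2)A 8/8 satisfied · (3,3)A 7/7 satisfied · (3,4)A 6/6 satisfied · (3,5)A 3/3 satisfied
Row 4: (4,1)A 3/5 satisfied · (4,2)A 6/8 satisfied · (4,3)A 6/7 satisfied
Row 5: (5,1)B 1/3 satisfied · (5,2)B 1/5 not · (5,3)A 3/4 satisfied · (5,4)A 3/3 satisfied · (5,5)A 1/1 satisfied

(1,3), (1,4), (5,2)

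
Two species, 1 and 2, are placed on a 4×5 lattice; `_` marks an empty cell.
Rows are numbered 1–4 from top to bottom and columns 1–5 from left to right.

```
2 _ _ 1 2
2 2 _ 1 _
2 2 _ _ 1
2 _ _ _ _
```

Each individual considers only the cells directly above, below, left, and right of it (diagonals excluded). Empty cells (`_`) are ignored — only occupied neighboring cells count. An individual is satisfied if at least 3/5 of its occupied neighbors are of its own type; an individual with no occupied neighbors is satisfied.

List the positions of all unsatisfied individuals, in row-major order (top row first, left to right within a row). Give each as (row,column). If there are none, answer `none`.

(1,4), (1,5)

Row 1: (1,1)2 1/1 ✓ · (1,4)1 1/2 ✗ · (1,5)2 0/1 ✗
Row 2: (2,1)2 3/3 ✓ · (2,2)2 2/2 ✓ · (2,4)1 1/1 ✓
Row 3: (3,1)2 3/3 ✓ · (3,2)2 2/2 ✓ · (3,5)1 0/0 ✓
Row 4: (4,1)2 1/1 ✓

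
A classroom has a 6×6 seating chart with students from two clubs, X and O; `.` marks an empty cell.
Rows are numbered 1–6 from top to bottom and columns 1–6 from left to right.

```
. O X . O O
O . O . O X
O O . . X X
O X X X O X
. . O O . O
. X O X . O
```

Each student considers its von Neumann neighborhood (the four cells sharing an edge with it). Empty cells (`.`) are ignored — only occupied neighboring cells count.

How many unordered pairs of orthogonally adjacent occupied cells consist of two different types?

16

Scan each occupied cell's neighbors to the right and below so each pair is counted once.
Row 1: O(1,2)–X(1,3)≠ X(1,3)–O(2,3)≠ O(1,5)–O(1,6)= O(1,5)–O(2,5)= O(1,6)–X(2,6)≠  → 3/5 unlike.
Row 2: O(2,1)–O(3,1)= O(2,5)–X(2,6)≠ O(2,5)–X(3,5)≠ X(2,6)–X(3,6)=  → 2/4 unlike.
Row 3: O(3,1)–O(3,2)= O(3,1)–O(4,1)= O(3,2)–X(4,2)≠ X(3,5)–X(3,6)= X(3,5)–O(4,5)≠ X(3,6)–X(4,6)=  → 2/6 unlike.
Row 4: O(4,1)–X(4,2)≠ X(4,2)–X(4,3)= X(4,3)–X(4,4)= X(4,3)–O(5,3)≠ X(4,4)–O(4,5)≠ X(4,4)–O(5,4)≠ O(4,5)–X(4,6)≠ X(4,6)–O(5,6)≠  → 6/8 unlike.
Row 5: O(5,3)–O(5,4)= O(5,3)–O(6,3)= O(5,4)–X(6,4)≠ O(5,6)–O(6,6)=  → 1/4 unlike.
Row 6: X(6,2)–O(6,3)≠ O(6,3)–X(6,4)≠  → 2/2 unlike.
Total adjacent occupied pairs: 29; unlike-type pairs: 16.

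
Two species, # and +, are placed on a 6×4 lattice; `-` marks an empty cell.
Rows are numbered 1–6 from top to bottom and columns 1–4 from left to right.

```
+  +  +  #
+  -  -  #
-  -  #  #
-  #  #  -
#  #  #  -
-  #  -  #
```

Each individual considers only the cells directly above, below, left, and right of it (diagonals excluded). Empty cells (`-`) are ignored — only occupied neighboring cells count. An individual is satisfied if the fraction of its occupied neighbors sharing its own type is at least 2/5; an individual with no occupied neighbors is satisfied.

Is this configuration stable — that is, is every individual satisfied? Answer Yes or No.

(1,1)+ 2/2 ok
(1,2)+ 2/2 ok
(1,3)+ 1/2 ok
(1,4)# 1/2 ok
(2,1)+ 1/1 ok
(2,4)# 2/2 ok
(3,3)# 2/2 ok
(3,4)# 2/2 ok
(4,2)# 2/2 ok
(4,3)# 3/3 ok
(5,1)# 1/1 ok
(5,2)# 4/4 ok
(5,3)# 2/2 ok
(6,2)# 1/1 ok
(6,4)# 0/0 ok
All meet the threshold, so the configuration is stable.

Yes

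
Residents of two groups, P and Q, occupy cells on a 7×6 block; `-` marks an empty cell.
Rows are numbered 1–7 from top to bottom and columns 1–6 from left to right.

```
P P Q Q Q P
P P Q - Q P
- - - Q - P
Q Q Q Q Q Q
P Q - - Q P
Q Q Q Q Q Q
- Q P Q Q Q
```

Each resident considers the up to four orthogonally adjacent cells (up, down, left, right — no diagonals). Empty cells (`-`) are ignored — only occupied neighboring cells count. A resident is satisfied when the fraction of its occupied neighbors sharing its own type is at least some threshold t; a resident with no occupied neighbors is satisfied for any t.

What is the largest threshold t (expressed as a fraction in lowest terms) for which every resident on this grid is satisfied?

0/1

(1,1)P 2/2
(1,2)P 2/3
(1,3)Q 2/3
(1,4)Q 2/2
(1,5)Q 2/3
(1,6)P 1/2
(2,1)P 2/2
(2,2)P 2/3
(2,3)Q 1/2
(2,5)Q 1/2
(2,6)P 2/3
(3,4)Q 1/1
(3,6)P 1/2
(4,1)Q 1/2
(4,2)Q 3/3
(4,3)Q 2/2
(4,4)Q 3/3
(4,5)Q 3/3
(4,6)Q 1/3
(5,1)P 0/3
(5,2)Q 2/3
(5,5)Q 2/3
(5,6)P 0/3
(6,1)Q 1/2
(6,2)Q 4/4
(6,3)Q 2/3
(6,4)Q 3/3
(6,5)Q 4/4
(6,6)Q 2/3
(7,2)Q 1/2
(7,3)P 0/3
(7,4)Q 2/3
(7,5)Q 3/3
(7,6)Q 2/2
The smallest same-type fraction is 0/3 at (5,1), which reduces to 0/1. Any threshold above that leaves this resident unsatisfied.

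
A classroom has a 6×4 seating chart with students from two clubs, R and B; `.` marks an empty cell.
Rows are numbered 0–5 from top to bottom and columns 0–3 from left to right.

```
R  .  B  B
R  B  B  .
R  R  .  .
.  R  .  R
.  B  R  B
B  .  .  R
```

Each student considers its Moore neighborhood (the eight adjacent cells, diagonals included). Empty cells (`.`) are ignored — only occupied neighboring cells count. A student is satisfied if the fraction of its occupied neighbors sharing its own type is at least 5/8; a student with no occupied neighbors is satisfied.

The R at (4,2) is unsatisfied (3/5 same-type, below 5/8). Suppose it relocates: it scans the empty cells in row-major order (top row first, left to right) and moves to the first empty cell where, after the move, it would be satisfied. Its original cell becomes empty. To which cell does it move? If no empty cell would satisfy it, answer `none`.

Vacating (4,2). Empty cells in order:
  (0,1): 2/5 same-type → still unsatisfied.
  (1,3): 0/3 same-type → still unsatisfied.
  (2,2): 3/5 same-type → still unsatisfied.
  (2,3): 1/2 same-type → still unsatisfied.
  (3,0): 3/4 same-type → satisfied — stop here.

(3,0)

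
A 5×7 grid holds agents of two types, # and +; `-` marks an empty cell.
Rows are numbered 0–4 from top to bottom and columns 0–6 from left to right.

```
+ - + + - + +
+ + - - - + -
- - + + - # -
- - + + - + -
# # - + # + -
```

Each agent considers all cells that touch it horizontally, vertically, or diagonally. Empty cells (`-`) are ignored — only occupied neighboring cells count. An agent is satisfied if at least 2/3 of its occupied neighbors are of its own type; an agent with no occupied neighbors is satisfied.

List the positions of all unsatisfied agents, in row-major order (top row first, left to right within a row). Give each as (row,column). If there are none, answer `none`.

Row 0: (0,0)+ 2/2 ✓ · (0,2)+ 2/2 ✓ · (0,3)+ 1/1 ✓ · (0,5)+ 2/2 ✓ · (0,6)+ 2/2 ✓
Row 1: (1,0)+ 2/2 ✓ · (1,1)+ 4/4 ✓ · (1,5)+ 2/3 ✓
Row 2: (2,2)+ 4/4 ✓ · (2,3)+ 3/3 ✓ · (2,5)# 0/2 ✗
Row 3: (3,2)+ 4/5 ✓ · (3,3)+ 4/5 ✓ · (3,5)+ 1/3 ✗
Row 4: (4,0)# 1/1 ✓ · (4,1)# 1/2 ✗ · (4,3)+ 2/3 ✓ · (4,4)# 0/4 ✗ · (4,5)+ 1/2 ✗

(2,5), (3,5), (4,1), (4,4), (4,5)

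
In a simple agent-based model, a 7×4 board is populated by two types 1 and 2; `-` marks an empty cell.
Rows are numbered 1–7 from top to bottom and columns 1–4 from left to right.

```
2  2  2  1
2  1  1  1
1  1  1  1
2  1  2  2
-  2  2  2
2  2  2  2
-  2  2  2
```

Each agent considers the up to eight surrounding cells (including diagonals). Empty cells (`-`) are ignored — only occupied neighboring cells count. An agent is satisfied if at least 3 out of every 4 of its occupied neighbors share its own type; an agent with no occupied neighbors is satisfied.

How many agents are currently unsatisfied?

(1,1)2 2/3 not
(1,2)2 3/5 not
(1,3)2 1/5 not
(1,4)1 2/3 not
(2,1)2 2/5 not
(2,2)1 4/8 not
(2,3)1 6/8 satisfied
(2,4)1 4/5 satisfied
(3,1)1 3/5 not
(3,2)1 5/8 not
(3,3)1 6/8 satisfied
(3,4)1 3/5 not
(4,1)2 1/4 not
(4,2)1 3/7 not
(4,3)2 4/8 not
(4,4)2 3/5 not
(5,2)2 6/7 satisfied
(5,3)2 7/8 satisfied
(5,4)2 5/5 satisfied
(6,1)2 3/3 satisfied
(6,2)2 6/6 satisfied
(6,3)2 8/8 satisfied
(6,4)2 5/5 satisfied
(7,2)2 4/4 satisfied
(7,3)2 5/5 satisfied
(7,4)2 3/3 satisfied
Unsatisfied: (1,1), (1,2), (1,3), (1,4), (2,1), (2,2), (3,1), (3,2), (3,4), (4,1), (4,2), (4,3), (4,4) — 13 in total.

13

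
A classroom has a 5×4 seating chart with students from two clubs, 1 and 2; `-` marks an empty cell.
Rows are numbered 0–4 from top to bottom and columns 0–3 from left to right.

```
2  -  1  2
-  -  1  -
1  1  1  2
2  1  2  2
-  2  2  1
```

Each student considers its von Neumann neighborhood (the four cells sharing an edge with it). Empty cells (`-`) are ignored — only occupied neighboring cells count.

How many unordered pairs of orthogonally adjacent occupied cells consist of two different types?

Scan each occupied cell's neighbors to the right and below so each pair is counted once.
From row 0: 1 unlike of 2 pairs (running 1/2).
From row 1: 0 unlike of 1 pairs (running 1/3).
From row 2: 3 unlike of 7 pairs (running 4/10).
From row 3: 4 unlike of 6 pairs (running 8/16).
From row 4: 1 unlike of 2 pairs (running 9/18).
Total adjacent occupied pairs: 18; unlike-type pairs: 9.

9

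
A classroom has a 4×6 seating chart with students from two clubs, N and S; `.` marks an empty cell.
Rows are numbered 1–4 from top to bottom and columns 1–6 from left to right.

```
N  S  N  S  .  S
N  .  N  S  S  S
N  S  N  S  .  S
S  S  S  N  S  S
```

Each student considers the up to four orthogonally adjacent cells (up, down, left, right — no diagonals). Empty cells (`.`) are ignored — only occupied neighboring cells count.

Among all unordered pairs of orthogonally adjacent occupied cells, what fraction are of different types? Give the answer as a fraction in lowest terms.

Scan each occupied cell's neighbors to the right and below so each pair is counted once.
From row 1: 3 unlike of 7 pairs (running 3/7).
From row 2: 1 unlike of 7 pairs (running 4/14).
From row 3: 6 unlike of 8 pairs (running 10/22).
From row 4: 2 unlike of 5 pairs (running 12/27).
Total adjacent occupied pairs: 27; unlike-type pairs: 12.
12/27 reduces to 4/9.

4/9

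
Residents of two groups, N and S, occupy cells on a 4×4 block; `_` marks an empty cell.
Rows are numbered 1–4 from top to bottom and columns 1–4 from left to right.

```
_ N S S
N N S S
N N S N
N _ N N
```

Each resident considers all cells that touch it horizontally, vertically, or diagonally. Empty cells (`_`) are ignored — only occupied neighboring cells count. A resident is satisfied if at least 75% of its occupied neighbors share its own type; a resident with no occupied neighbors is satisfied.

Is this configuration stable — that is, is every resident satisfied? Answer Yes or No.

No

Row 1: (1,2)N 2/4 not · (1,3)S 3/5 not · (1,4)S 3/3 satisfied
Row 2: (2,1)N 4/4 satisfied · (2,2)N 4/7 not · (2,3)S 4/8 not · (2,4)S 4/5 satisfied
Row 3: (3,1)N 4/4 satisfied · (3,2)N 5/7 not · (3,3)S 2/7 not · (3,4)N 2/5 not
Row 4: (4,1)N 2/2 satisfied · (4,3)N 3/4 satisfied · (4,4)N 2/3 not
For instance (1,2) has only 2/4 same-type neighbors, below 3/4.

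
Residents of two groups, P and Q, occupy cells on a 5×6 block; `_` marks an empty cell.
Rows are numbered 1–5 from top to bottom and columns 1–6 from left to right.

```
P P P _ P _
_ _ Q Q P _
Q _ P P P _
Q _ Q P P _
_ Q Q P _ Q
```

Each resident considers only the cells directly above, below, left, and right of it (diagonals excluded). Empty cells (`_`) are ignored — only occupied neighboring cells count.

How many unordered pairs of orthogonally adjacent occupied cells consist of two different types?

7

Scan each occupied cell's neighbors to the right and below so each pair is counted once.
Row 1: P(1,1)–P(1,2)= P(1,2)–P(1,3)= P(1,3)–Q(2,3)≠ P(1,5)–P(2,5)=  → 1/4 unlike.
Row 2: Q(2,3)–Q(2,4)= Q(2,3)–P(3,3)≠ Q(2,4)–P(2,5)≠ Q(2,4)–P(3,4)≠ P(2,5)–P(3,5)=  → 3/5 unlike.
Row 3: Q(3,1)–Q(4,1)= P(3,3)–P(3,4)= P(3,3)–Q(4,3)≠ P(3,4)–P(3,5)= P(3,4)–P(4,4)= P(3,5)–P(4,5)=  → 1/6 unlike.
Row 4: Q(4,3)–P(4,4)≠ Q(4,3)–Q(5,3)= P(4,4)–P(4,5)= P(4,4)–P(5,4)=  → 1/4 unlike.
Row 5: Q(5,2)–Q(5,3)= Q(5,3)–P(5,4)≠  → 1/2 unlike.
Total adjacent occupied pairs: 21; unlike-type pairs: 7.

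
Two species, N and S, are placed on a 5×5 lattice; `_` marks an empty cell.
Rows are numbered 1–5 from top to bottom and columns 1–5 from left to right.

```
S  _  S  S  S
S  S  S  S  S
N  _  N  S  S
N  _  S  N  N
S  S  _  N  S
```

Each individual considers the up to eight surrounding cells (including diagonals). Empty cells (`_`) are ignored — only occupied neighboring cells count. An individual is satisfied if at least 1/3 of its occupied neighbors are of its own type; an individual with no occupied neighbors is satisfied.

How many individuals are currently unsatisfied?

2

(1,1)S 2/2 ✓
(1,3)S 4/4 ✓
(1,4)S 5/5 ✓
(1,5)S 3/3 ✓
(2,1)S 2/3 ✓
(2,2)S 4/6 ✓
(2,3)S 5/6 ✓
(2,4)S 7/8 ✓
(2,5)S 5/5 ✓
(3,1)N 1/3 ✓
(3,3)N 1/6 ✗
(3,4)S 5/8 ✓
(3,5)S 3/5 ✓
(4,1)N 1/3 ✓
(4,3)S 2/5 ✓
(4,4)N 3/7 ✓
(4,5)N 2/5 ✓
(5,1)S 1/2 ✓
(5,2)S 2/3 ✓
(5,4)N 2/4 ✓
(5,5)S 0/3 ✗
Unsatisfied: (3,3), (5,5) — 2 in total.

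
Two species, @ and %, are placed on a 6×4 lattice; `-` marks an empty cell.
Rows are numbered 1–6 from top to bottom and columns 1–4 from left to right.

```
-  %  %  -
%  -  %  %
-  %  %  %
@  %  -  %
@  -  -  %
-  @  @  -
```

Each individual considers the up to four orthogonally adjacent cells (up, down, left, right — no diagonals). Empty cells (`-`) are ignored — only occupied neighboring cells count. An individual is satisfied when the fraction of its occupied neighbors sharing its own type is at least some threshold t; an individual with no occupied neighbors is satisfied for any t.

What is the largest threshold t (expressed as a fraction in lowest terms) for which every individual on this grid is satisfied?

1/2

(1,2)% 1/1
(1,3)% 2/2
(2,1)% — no occupied neighbors
(2,3)% 3/3
(2,4)% 2/2
(3,2)% 2/2
(3,3)% 3/3
(3,4)% 3/3
(4,1)@ 1/2
(4,2)% 1/2
(4,4)% 2/2
(5,1)@ 1/1
(5,4)% 1/1
(6,2)@ 1/1
(6,3)@ 1/1
The smallest same-type fraction is 1/2 at (4,1), which reduces to 1/2. Any threshold above that leaves this individual unsatisfied.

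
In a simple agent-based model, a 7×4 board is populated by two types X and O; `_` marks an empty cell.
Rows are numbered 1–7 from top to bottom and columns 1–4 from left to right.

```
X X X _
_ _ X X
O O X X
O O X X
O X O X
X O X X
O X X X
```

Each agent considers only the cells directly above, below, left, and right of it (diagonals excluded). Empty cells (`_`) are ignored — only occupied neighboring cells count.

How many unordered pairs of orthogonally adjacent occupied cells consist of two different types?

15

Scan each occupied cell's neighbors to the right and below so each pair is counted once.
Row 1: X(1,1)–X(1,2)= X(1,2)–X(1,3)= X(1,3)–X(2,3)=  → 0/3 unlike.
Row 2: X(2,3)–X(2,4)= X(2,3)–X(3,3)= X(2,4)–X(3,4)=  → 0/3 unlike.
Row 3: O(3,1)–O(3,2)= O(3,1)–O(4,1)= O(3,2)–X(3,3)≠ O(3,2)–O(4,2)= X(3,3)–X(3,4)= X(3,3)–X(4,3)= X(3,4)–X(4,4)=  → 1/7 unlike.
Row 4: O(4,1)–O(4,2)= O(4,1)–O(5,1)= O(4,2)–X(4,3)≠ O(4,2)–X(5,2)≠ X(4,3)–X(4,4)= X(4,3)–O(5,3)≠ X(4,4)–X(5,4)=  → 3/7 unlike.
Row 5: O(5,1)–X(5,2)≠ O(5,1)–X(6,1)≠ X(5,2)–O(5,3)≠ X(5,2)–O(6,2)≠ O(5,3)–X(5,4)≠ O(5,3)–X(6,3)≠ X(5,4)–X(6,4)=  → 6/7 unlike.
Row 6: X(6,1)–O(6,2)≠ X(6,1)–O(7,1)≠ O(6,2)–X(6,3)≠ O(6,2)–X(7,2)≠ X(6,3)–X(6,4)= X(6,3)–X(7,3)= X(6,4)–X(7,4)=  → 4/7 unlike.
Row 7: O(7,1)–X(7,2)≠ X(7,2)–X(7,3)= X(7,3)–X(7,4)=  → 1/3 unlike.
Total adjacent occupied pairs: 37; unlike-type pairs: 15.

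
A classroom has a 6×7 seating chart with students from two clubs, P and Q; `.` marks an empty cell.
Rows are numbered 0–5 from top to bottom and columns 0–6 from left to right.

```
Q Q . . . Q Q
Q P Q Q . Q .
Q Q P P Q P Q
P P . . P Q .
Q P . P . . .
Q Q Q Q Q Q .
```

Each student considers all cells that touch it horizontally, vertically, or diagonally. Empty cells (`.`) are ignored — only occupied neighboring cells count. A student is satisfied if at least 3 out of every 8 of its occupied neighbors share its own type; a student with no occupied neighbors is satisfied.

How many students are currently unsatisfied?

4

(0,0)Q 2/3 ✓
(0,1)Q 3/4 ✓
(0,5)Q 2/2 ✓
(0,6)Q 2/2 ✓
(1,0)Q 4/5 ✓
(1,1)P 1/7 ✗
(1,2)Q 3/6 ✓
(1,3)Q 2/4 ✓
(1,5)Q 4/5 ✓
(2,0)Q 2/5 ✓
(2,1)Q 3/7 ✓
(2,2)P 3/6 ✓
(2,3)P 2/5 ✓
(2,4)Q 3/6 ✓
(2,5)P 1/5 ✗
(2,6)Q 2/3 ✓
(3,0)P 2/5 ✓
(3,1)P 3/6 ✓
(3,4)P 3/5 ✓
(3,5)Q 2/4 ✓
(4,0)Q 2/5 ✓
(4,1)P 2/6 ✗
(4,3)P 1/4 ✗
(5,0)Q 2/3 ✓
(5,1)Q 3/4 ✓
(5,2)Q 2/4 ✓
(5,3)Q 2/3 ✓
(5,4)Q 2/3 ✓
(5,5)Q 1/1 ✓
Unsatisfied: (1,1), (2,5), (4,1), (4,3) — 4 in total.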